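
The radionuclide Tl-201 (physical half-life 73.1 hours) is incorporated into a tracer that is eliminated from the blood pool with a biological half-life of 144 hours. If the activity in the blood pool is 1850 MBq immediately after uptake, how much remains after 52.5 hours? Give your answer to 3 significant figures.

873 MBq

1/t_eff = 1/t_phys + 1/t_biol = 1/73.1 + 1/144 = 0.020624 per hour.
t_eff = 73.1 × 144 / (73.1 + 144) ≈ 48.486 hours.
Remaining = 1850 × (1/2)^(52.5/48.486) = 1850 × (1/2)^1.0828 ≈ 873.42 MBq.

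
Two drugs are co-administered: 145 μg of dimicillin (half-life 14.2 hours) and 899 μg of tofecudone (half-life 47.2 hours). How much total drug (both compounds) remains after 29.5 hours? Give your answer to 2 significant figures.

620 μg

dimicillin: 145 × (1/2)^(29.5/14.2) = 145 × (1/2)^2.0775 ≈ 34.355 μg.
tofecudone: 899 × (1/2)^(29.5/47.2) = 899 × (1/2)^0.625 ≈ 582.93 μg.
Total = 34.355 + 582.93 ≈ 617.28 μg.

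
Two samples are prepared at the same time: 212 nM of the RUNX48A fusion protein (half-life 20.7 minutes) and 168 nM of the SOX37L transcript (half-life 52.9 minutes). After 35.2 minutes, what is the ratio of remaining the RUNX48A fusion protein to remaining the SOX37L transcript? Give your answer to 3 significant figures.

RUNX48A fusion protein: 212 × (1/2)^(35.2/20.7) = 212 × (1/2)^1.7005 ≈ 65.229 nM.
SOX37L transcript: 168 × (1/2)^(35.2/52.9) = 168 × (1/2)^0.66541 ≈ 105.93 nM.
Ratio ≈ 65.229 / 105.93 ≈ 0.6158.

0.616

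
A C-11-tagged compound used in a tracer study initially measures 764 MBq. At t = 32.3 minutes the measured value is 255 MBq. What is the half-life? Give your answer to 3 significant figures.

A/A₀ = 255/764 ≈ 0.33377.
n = log₂(2.9961) ≈ 1.5831 half-lives elapsed in 32.3 minutes.
t½ = 32.3/1.5831 ≈ 20.403 minutes.

20.4 minutes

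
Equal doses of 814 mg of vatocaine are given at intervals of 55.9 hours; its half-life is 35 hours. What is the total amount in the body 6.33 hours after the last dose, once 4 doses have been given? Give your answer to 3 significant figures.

1060 mg

The 4 doses were given 174.03, 118.13, 62.23, 6.33 hours ago.
Total = 814·(1/2)^(174.03/35) + 814·(1/2)^(118.13/35) + 814·(1/2)^(62.23/35) + 814·(1/2)^(6.33/35)
      = 25.931 + 78.452 + 237.35 + 718.09 ≈ 1059.8 mg.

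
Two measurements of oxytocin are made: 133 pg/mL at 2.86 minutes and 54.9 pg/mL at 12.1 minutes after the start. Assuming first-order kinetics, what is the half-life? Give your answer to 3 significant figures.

7.24 minutes

Over Δt = 12.1 − 2.86 = 9.24 minutes, the level fell by a factor of 133/54.9 ≈ 2.4226.
n = log₂(2.4226) ≈ 1.2765 half-lives, so t½ = 9.24/1.2765 ≈ 7.2383 minutes.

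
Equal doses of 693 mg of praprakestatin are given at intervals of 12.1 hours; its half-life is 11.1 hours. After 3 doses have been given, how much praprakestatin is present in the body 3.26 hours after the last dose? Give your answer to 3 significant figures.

The 3 doses were given 27.46, 15.36, 3.26 hours ago.
Total = 693·(1/2)^(27.46/11.1) + 693·(1/2)^(15.36/11.1) + 693·(1/2)^(3.26/11.1)
      = 124.74 + 265.57 + 565.36 ≈ 955.67 mg.

956 mg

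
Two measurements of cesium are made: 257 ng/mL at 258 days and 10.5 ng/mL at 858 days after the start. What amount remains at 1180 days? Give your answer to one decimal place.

1.9 ng/mL

Over Δt = 858 − 258 = 600 days, the level fell by a factor of 257/10.5 ≈ 24.476.
n = log₂(24.476) ≈ 4.6133 half-lives, so t½ = 600/4.6133 ≈ 130.06 days.
From t = 858 to t = 1180: 10.5 × (1/2)^((1180−858)/130.06) ≈ 1.8875 ng/mL.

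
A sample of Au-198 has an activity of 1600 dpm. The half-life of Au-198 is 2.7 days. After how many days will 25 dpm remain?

25/1600 = 1/64, so 6 half-lives have elapsed.
t = 6 × 2.7 = 16.2 days.

16.2 days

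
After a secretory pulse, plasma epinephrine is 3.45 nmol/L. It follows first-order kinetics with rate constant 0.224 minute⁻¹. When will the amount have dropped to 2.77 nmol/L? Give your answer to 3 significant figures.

t½ = ln 2 / k = 0.69315 / 0.224 ≈ 3.0944 minutes.
Fraction remaining = 2.77/3.45 ≈ 0.8029.
n = log₂(3.45/2.77) = ln(1.2455)/ln 2 ≈ 0.31671 half-lives.
t = n × t½ = 0.31671 × 3.0944 ≈ 0.98003 minutes.

0.980 minutes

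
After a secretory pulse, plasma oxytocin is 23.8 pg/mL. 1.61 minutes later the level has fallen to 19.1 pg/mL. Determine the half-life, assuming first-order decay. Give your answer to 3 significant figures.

A/A₀ = 19.1/23.8 ≈ 0.80252.
n = log₂(1.2461) ≈ 0.31739 half-lives elapsed in 1.61 minutes.
t½ = 1.61/0.31739 ≈ 5.0726 minutes.

5.07 minutes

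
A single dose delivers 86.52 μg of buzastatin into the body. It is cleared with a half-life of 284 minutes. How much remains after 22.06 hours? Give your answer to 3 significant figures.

Convert the elapsed time: 22.06 hours = 1323.6 minutes.
Number of half-lives: n = 1323.6/284 ≈ 4.6606.
Remaining = 86.52 × (1/2)^4.6606 = 86.52 × 0.039539 ≈ 3.421 μg.

3.42 μg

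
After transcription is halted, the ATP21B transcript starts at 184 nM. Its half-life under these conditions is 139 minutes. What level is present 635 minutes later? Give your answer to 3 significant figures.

Number of half-lives: n = 635/139 ≈ 4.5683.
Remaining = 184 × (1/2)^4.5683 = 184 × 0.042149 ≈ 7.7555 nM.

7.76 nM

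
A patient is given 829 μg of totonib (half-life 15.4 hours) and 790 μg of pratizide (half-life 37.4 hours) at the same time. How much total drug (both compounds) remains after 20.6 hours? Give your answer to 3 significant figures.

totonib: 829 × (1/2)^(20.6/15.4) = 829 × (1/2)^1.3377 ≈ 328 μg.
pratizide: 790 × (1/2)^(20.6/37.4) = 790 × (1/2)^0.5508 ≈ 539.29 μg.
Total = 328 + 539.29 ≈ 867.29 μg.

867 μg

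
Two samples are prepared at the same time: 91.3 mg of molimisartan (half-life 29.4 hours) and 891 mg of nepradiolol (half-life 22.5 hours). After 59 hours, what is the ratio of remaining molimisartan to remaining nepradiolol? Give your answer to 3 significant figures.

molimisartan: 91.3 × (1/2)^(59/29.4) = 91.3 × (1/2)^2.0068 ≈ 22.718 mg.
nepradiolol: 891 × (1/2)^(59/22.5) = 891 × (1/2)^2.6222 ≈ 144.71 mg.
Ratio ≈ 22.718 / 144.71 ≈ 0.15698.

0.157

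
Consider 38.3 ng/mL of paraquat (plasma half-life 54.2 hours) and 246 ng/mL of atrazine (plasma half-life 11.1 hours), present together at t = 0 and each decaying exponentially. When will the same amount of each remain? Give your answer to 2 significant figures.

Set 38.3·(1/2)^(t/54.2) = 246·(1/2)^(t/11.1).
Taking log₂: log₂(38.3/246) = t·(1/54.2 − 1/11.1).
log₂(0.15569) = -2.6832; 1/54.2 − 1/11.1 = -0.07164.
t = -2.6832 / -0.07164 ≈ 37.455 hours.

37 hours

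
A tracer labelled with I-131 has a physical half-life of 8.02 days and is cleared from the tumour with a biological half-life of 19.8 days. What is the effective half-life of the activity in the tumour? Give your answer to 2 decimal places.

1/t_eff = 1/t_phys + 1/t_biol = 1/8.02 + 1/19.8 = 0.17519 per day.
t_eff = 8.02 × 19.8 / (8.02 + 19.8) ≈ 5.708 days.

5.71 days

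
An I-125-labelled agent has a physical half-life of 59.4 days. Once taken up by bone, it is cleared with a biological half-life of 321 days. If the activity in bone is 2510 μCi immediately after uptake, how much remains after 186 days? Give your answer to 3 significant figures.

1/t_eff = 1/t_phys + 1/t_biol = 1/59.4 + 1/321 = 0.01995 per day.
t_eff = 59.4 × 321 / (59.4 + 321) ≈ 50.125 days.
Remaining = 2510 × (1/2)^(186/50.125) = 2510 × (1/2)^3.7108 ≈ 191.7 μCi.

192 μCi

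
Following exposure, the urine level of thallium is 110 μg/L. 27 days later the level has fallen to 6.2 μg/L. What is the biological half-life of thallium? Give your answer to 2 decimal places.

A/A₀ = 6.2/110 ≈ 0.056364.
n = log₂(17.742) ≈ 4.1491 half-lives elapsed in 27 days.
t½ = 27/4.1491 ≈ 6.5074 days.

6.51 days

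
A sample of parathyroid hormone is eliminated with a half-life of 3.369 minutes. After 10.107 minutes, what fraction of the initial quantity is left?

0.125

n = 10.107/3.369 ≈ 3 half-lives.
Fraction remaining = (1/2)^3 ≈ 0.125.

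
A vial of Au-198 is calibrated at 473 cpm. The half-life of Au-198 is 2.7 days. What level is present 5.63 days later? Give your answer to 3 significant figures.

Number of half-lives: n = 5.63/2.7 ≈ 2.0852.
Remaining = 473 × (1/2)^2.0852 = 473 × 0.23567 ≈ 111.47 cpm.

111 cpm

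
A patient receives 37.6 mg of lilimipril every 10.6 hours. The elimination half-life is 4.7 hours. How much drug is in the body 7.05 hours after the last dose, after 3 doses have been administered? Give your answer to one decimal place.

The 3 doses were given 28.25, 17.65, 7.05 hours ago.
Total = 37.6·(1/2)^(28.25/4.7) + 37.6·(1/2)^(17.65/4.7) + 37.6·(1/2)^(7.05/4.7)
      = 0.58318 + 2.7844 + 13.294 ≈ 16.661 mg.

16.7 mg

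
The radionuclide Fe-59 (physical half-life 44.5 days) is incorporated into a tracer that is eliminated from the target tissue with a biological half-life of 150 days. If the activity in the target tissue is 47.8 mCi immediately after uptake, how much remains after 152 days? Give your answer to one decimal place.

2.2 mCi

1/t_eff = 1/t_phys + 1/t_biol = 1/44.5 + 1/150 = 0.029139 per day.
t_eff = 44.5 × 150 / (44.5 + 150) ≈ 34.319 days.
Remaining = 47.8 × (1/2)^(152/34.319) = 47.8 × (1/2)^4.4291 ≈ 2.2189 mCi.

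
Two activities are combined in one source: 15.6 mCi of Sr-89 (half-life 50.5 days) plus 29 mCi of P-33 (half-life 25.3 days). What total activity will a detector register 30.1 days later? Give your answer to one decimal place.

23.0 mCi

Sr-89: 15.6 × (1/2)^(30.1/50.5) = 15.6 × (1/2)^0.59604 ≈ 10.32 mCi.
P-33: 29 × (1/2)^(30.1/25.3) = 29 × (1/2)^1.1897 ≈ 12.713 mCi.
Total = 10.32 + 12.713 ≈ 23.034 mCi.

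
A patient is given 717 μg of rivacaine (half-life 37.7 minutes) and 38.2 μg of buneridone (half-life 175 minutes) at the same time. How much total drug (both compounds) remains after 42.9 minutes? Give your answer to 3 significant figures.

rivacaine: 717 × (1/2)^(42.9/37.7) = 717 × (1/2)^1.1379 ≈ 325.81 μg.
buneridone: 38.2 × (1/2)^(42.9/175) = 38.2 × (1/2)^0.24514 ≈ 32.231 μg.
Total = 325.81 + 32.231 ≈ 358.04 μg.

358 μg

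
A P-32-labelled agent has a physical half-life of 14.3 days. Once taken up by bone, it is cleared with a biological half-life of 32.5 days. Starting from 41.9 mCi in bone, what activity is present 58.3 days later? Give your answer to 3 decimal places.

1/t_eff = 1/t_phys + 1/t_biol = 1/14.3 + 1/32.5 = 0.1007 per day.
t_eff = 14.3 × 32.5 / (14.3 + 32.5) ≈ 9.9306 days.
Remaining = 41.9 × (1/2)^(58.3/9.9306) = 41.9 × (1/2)^5.8708 ≈ 0.71604 mCi.

0.716 mCi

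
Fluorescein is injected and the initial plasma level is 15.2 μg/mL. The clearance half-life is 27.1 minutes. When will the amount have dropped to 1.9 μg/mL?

1.9/15.2 = 1/8, so 3 half-lives have elapsed.
t = 3 × 27.1 = 81.3 minutes.

81.3 minutes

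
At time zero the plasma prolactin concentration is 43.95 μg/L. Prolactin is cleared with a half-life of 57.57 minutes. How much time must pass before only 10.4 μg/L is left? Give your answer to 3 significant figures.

120 minutes

Fraction remaining = 10.4/43.95 ≈ 0.23663.
n = log₂(43.95/10.4) = ln(4.226)/ln 2 ≈ 2.0793 half-lives.
t = n × t½ = 2.0793 × 57.57 ≈ 119.7 minutes.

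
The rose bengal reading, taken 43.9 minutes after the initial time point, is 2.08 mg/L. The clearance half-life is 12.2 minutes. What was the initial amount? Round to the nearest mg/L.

25 mg/L

Number of half-lives elapsed: n = 43.9/12.2 ≈ 3.5984.
A₀ = A × 2^n = 2.08 × 2^3.5984 = 2.08 × 12.112 ≈ 25.193 mg/L.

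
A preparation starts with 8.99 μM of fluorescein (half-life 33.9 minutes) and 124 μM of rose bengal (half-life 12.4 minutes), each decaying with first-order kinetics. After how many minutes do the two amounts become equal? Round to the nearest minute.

Set 8.99·(1/2)^(t/33.9) = 124·(1/2)^(t/12.4).
Taking log₂: log₂(8.99/124) = t·(1/33.9 − 1/12.4).
log₂(0.0725) = -3.7859; 1/33.9 − 1/12.4 = -0.051147.
t = -3.7859 / -0.051147 ≈ 74.02 minutes.

74 minutes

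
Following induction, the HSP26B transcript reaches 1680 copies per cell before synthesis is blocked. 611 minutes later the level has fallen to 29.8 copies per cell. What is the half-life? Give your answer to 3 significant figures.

A/A₀ = 29.8/1680 ≈ 0.017738.
n = log₂(56.376) ≈ 5.817 half-lives elapsed in 611 minutes.
t½ = 611/5.817 ≈ 105.04 minutes.

105 minutes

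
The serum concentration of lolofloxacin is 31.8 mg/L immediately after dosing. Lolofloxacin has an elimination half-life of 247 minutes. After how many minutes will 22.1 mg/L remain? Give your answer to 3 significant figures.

Fraction remaining = 22.1/31.8 ≈ 0.69497.
n = log₂(31.8/22.1) = ln(1.4389)/ln 2 ≈ 0.52498 half-lives.
t = n × t½ = 0.52498 × 247 ≈ 129.67 minutes.

130 minutes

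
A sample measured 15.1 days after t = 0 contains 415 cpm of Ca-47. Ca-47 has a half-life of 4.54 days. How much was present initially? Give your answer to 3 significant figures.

4160 cpm

Number of half-lives elapsed: n = 15.1/4.54 ≈ 3.326.
A₀ = A × 2^n = 415 × 2^3.326 = 415 × 10.028 ≈ 4161.7 cpm.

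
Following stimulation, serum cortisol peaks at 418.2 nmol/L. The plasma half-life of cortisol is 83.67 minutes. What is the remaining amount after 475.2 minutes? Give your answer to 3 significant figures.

8.16 nmol/L

Number of half-lives: n = 475.2/83.67 ≈ 5.6795.
Remaining = 418.2 × (1/2)^5.6795 = 418.2 × 0.019513 ≈ 8.1601 nmol/L.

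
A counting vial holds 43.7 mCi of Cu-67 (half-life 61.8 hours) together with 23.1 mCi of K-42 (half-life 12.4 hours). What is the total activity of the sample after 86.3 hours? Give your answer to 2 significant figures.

17 mCi

Cu-67: 43.7 × (1/2)^(86.3/61.8) = 43.7 × (1/2)^1.3964 ≈ 16.6 mCi.
K-42: 23.1 × (1/2)^(86.3/12.4) = 23.1 × (1/2)^6.9597 ≈ 0.18558 mCi.
Total = 16.6 + 0.18558 ≈ 16.786 mCi.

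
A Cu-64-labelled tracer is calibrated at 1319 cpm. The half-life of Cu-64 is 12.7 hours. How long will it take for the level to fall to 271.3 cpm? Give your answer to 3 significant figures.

Fraction remaining = 271.3/1319 ≈ 0.20569.
n = log₂(1319/271.3) = ln(4.8618)/ln 2 ≈ 2.2815 half-lives.
t = n × t½ = 2.2815 × 12.7 ≈ 28.975 hours.

29.0 hours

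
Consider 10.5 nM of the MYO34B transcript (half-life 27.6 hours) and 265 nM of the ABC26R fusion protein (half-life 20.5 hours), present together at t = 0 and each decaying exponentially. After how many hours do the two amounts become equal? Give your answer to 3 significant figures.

Set 10.5·(1/2)^(t/27.6) = 265·(1/2)^(t/20.5).
Taking log₂: log₂(10.5/265) = t·(1/27.6 − 1/20.5).
log₂(0.039623) = -4.6575; 1/27.6 − 1/20.5 = -0.012549.
t = -4.6575 / -0.012549 ≈ 371.16 hours.

371 hours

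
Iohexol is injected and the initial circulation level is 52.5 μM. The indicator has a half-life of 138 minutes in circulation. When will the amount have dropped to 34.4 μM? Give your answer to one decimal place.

84.2 minutes

Fraction remaining = 34.4/52.5 ≈ 0.65524.
n = log₂(52.5/34.4) = ln(1.5262)/ln 2 ≈ 0.60991 half-lives.
t = n × t½ = 0.60991 × 138 ≈ 84.167 minutes.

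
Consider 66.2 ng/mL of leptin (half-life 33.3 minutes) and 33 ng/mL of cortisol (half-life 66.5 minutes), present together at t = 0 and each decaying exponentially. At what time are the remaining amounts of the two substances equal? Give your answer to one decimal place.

67.0 minutes

Set 66.2·(1/2)^(t/33.3) = 33·(1/2)^(t/66.5).
Taking log₂: log₂(66.2/33) = t·(1/33.3 − 1/66.5).
log₂(2.0061) = 1.0044; 1/33.3 − 1/66.5 = 0.014992.
t = 1.0044 / 0.014992 ≈ 66.991 minutes.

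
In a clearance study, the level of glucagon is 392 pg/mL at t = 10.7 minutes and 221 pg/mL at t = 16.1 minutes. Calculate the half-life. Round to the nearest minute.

7 minutes

Over Δt = 16.1 − 10.7 = 5.4 minutes, the level fell by a factor of 392/221 ≈ 1.7738.
n = log₂(1.7738) ≈ 0.82681 half-lives, so t½ = 5.4/0.82681 ≈ 6.5311 minutes.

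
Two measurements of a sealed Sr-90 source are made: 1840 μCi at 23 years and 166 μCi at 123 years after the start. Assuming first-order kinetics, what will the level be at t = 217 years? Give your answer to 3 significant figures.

17.3 μCi

Over Δt = 123 − 23 = 100 years, the level fell by a factor of 1840/166 ≈ 11.084.
n = log₂(11.084) ≈ 3.4705 half-lives, so t½ = 100/3.4705 ≈ 28.815 years.
From t = 123 to t = 217: 166 × (1/2)^((217−123)/28.815) ≈ 17.301 μCi.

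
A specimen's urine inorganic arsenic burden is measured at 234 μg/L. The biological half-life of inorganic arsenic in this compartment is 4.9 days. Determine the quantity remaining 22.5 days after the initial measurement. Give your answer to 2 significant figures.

Number of half-lives: n = 22.5/4.9 ≈ 4.5918.
Remaining = 234 × (1/2)^4.5918 = 234 × 0.041469 ≈ 9.7037 μg/L.

9.7 μg/L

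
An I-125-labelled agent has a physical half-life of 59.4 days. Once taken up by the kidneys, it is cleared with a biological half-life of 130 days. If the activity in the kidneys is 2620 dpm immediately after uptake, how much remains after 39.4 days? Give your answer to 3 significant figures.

1/t_eff = 1/t_phys + 1/t_biol = 1/59.4 + 1/130 = 0.024527 per day.
t_eff = 59.4 × 130 / (59.4 + 130) ≈ 40.771 days.
Remaining = 2620 × (1/2)^(39.4/40.771) = 2620 × (1/2)^0.96638 ≈ 1340.9 dpm.

1340 dpm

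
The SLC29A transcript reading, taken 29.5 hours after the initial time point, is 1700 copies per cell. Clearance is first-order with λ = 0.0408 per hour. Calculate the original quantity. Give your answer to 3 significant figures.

t½ = ln 2 / λ = 0.69315 / 0.0408 ≈ 16.989 hours.
Number of half-lives elapsed: n = 29.5/16.989 ≈ 1.7364.
A₀ = A × 2^n = 1700 × 2^1.7364 = 1700 × 3.3321 ≈ 5664.6 copies per cell.

5660 copies per cell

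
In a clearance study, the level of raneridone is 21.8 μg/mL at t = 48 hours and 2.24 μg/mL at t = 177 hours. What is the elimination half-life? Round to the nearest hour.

39 hours

Over Δt = 177 − 48 = 129 hours, the level fell by a factor of 21.8/2.24 ≈ 9.7321.
n = log₂(9.7321) ≈ 3.2828 half-lives, so t½ = 129/3.2828 ≈ 39.296 hours.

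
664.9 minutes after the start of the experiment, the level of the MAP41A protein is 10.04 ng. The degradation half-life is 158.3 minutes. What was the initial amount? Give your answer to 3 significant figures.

185 ng

Number of half-lives elapsed: n = 664.9/158.3 ≈ 4.2003.
A₀ = A × 2^n = 10.04 × 2^4.2003 = 10.04 × 18.382 ≈ 184.56 ng.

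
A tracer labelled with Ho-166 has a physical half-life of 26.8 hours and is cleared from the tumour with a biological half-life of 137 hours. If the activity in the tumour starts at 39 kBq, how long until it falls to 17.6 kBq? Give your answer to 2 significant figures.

1/t_eff = 1/t_phys + 1/t_biol = 1/26.8 + 1/137 = 0.044613 per hour.
t_eff = 26.8 × 137 / (26.8 + 137) ≈ 22.415 hours.
n = log₂(39/17.6) ≈ 1.1479; t = 1.1479 × 22.415 ≈ 25.73 hours.

26 hours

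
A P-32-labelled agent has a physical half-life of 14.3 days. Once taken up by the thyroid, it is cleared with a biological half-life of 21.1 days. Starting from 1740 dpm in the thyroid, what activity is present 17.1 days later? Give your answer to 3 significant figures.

433 dpm

1/t_eff = 1/t_phys + 1/t_biol = 1/14.3 + 1/21.1 = 0.11732 per day.
t_eff = 14.3 × 21.1 / (14.3 + 21.1) ≈ 8.5234 days.
Remaining = 1740 × (1/2)^(17.1/8.5234) = 1740 × (1/2)^2.0062 ≈ 433.13 dpm.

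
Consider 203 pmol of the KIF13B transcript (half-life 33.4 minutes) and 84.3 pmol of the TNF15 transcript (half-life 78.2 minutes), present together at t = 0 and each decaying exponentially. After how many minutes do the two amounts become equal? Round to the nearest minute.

Set 203·(1/2)^(t/33.4) = 84.3·(1/2)^(t/78.2).
Taking log₂: log₂(203/84.3) = t·(1/33.4 − 1/78.2).
log₂(2.4081) = 1.2679; 1/33.4 − 1/78.2 = 0.017152.
t = 1.2679 / 0.017152 ≈ 73.918 minutes.

74 minutes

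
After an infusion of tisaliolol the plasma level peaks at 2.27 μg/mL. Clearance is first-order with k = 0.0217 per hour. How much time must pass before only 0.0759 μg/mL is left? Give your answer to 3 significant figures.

157 hours

t½ = ln 2 / k = 0.69315 / 0.0217 ≈ 31.942 hours.
Fraction remaining = 0.0759/2.27 ≈ 0.033436.
n = log₂(2.27/0.0759) = ln(29.908)/ln 2 ≈ 4.9024 half-lives.
t = n × t½ = 4.9024 × 31.942 ≈ 156.6 hours.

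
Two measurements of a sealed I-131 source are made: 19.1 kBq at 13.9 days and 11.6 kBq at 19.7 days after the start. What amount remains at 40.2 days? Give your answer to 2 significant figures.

Over Δt = 19.7 − 13.9 = 5.8 days, the level fell by a factor of 19.1/11.6 ≈ 1.6466.
n = log₂(1.6466) ≈ 0.71945 half-lives, so t½ = 5.8/0.71945 ≈ 8.0617 days.
From t = 19.7 to t = 40.2: 11.6 × (1/2)^((40.2−19.7)/8.0617) ≈ 1.9906 kBq.

2.0 kBq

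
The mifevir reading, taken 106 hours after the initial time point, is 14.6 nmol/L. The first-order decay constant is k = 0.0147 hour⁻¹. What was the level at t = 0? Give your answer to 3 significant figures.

69.4 nmol/L

t½ = ln 2 / k = 0.69315 / 0.0147 ≈ 47.153 hours.
Number of half-lives elapsed: n = 106/47.153 ≈ 2.248.
A₀ = A × 2^n = 14.6 × 2^2.248 = 14.6 × 4.7503 ≈ 69.354 nmol/L.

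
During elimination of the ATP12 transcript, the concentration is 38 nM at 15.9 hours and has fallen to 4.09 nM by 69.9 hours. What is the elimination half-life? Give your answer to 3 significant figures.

16.8 hours

Over Δt = 69.9 − 15.9 = 54 hours, the level fell by a factor of 38/4.09 ≈ 9.291.
n = log₂(9.291) ≈ 3.2158 half-lives, so t½ = 54/3.2158 ≈ 16.792 hours.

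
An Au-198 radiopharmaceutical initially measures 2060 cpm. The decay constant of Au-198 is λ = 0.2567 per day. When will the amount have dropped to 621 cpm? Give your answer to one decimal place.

t½ = ln 2 / λ = 0.69315 / 0.2567 ≈ 2.7002 days.
Fraction remaining = 621/2060 ≈ 0.30146.
n = log₂(2060/621) = ln(3.3172)/ln 2 ≈ 1.73 half-lives.
t = n × t½ = 1.73 × 2.7002 ≈ 4.6713 days.

4.7 days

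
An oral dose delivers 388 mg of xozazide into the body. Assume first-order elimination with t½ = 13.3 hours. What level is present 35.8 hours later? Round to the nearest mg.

60 mg

Number of half-lives: n = 35.8/13.3 ≈ 2.6917.
Remaining = 388 × (1/2)^2.6917 = 388 × 0.15478 ≈ 60.054 mg.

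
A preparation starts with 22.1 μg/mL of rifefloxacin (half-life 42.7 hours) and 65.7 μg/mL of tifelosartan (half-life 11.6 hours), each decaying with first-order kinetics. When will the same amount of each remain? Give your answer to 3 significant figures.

25.0 hours

Set 22.1·(1/2)^(t/42.7) = 65.7·(1/2)^(t/11.6).
Taking log₂: log₂(22.1/65.7) = t·(1/42.7 − 1/11.6).
log₂(0.33638) = -1.5718; 1/42.7 − 1/11.6 = -0.062788.
t = -1.5718 / -0.062788 ≈ 25.034 hours.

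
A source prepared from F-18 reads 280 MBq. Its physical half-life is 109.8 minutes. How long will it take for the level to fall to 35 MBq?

35/280 = 1/8, so 3 half-lives have elapsed.
t = 3 × 109.8 = 329.4 minutes.

329.4 minutes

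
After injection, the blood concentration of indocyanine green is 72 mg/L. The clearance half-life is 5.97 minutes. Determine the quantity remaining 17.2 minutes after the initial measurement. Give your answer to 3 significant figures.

Number of half-lives: n = 17.2/5.97 ≈ 2.8811.
Remaining = 72 × (1/2)^2.8811 = 72 × 0.13574 ≈ 9.7733 mg/L.

9.77 mg/L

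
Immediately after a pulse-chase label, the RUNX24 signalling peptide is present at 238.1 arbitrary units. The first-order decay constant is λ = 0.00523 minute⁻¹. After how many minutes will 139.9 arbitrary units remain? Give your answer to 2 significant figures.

t½ = ln 2 / λ = 0.69315 / 0.00523 ≈ 132.53 minutes.
Fraction remaining = 139.9/238.1 ≈ 0.58757.
n = log₂(238.1/139.9) = ln(1.7019)/ln 2 ≈ 0.76717 half-lives.
t = n × t½ = 0.76717 × 132.53 ≈ 101.68 minutes.

100 minutes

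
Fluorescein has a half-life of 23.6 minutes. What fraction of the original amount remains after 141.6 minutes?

n = 141.6/23.6 ≈ 6 half-lives.
Fraction remaining = (1/2)^6 ≈ 0.015625.

0.015625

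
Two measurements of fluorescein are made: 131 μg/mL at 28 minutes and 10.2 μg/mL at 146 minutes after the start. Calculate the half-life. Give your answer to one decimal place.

Over Δt = 146 − 28 = 118 minutes, the level fell by a factor of 131/10.2 ≈ 12.843.
n = log₂(12.843) ≈ 3.6829 half-lives, so t½ = 118/3.6829 ≈ 32.04 minutes.

32.0 minutes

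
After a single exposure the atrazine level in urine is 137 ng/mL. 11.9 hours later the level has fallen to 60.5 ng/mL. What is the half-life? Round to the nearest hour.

10 hours

A/A₀ = 60.5/137 ≈ 0.44161.
n = log₂(2.2645) ≈ 1.1792 half-lives elapsed in 11.9 hours.
t½ = 11.9/1.1792 ≈ 10.092 hours.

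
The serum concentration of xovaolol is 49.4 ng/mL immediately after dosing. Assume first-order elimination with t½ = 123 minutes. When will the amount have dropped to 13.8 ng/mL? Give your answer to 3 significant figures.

226 minutes

Fraction remaining = 13.8/49.4 ≈ 0.27935.
n = log₂(49.4/13.8) = ln(3.5797)/ln 2 ≈ 1.8398 half-lives.
t = n × t½ = 1.8398 × 123 ≈ 226.3 minutes.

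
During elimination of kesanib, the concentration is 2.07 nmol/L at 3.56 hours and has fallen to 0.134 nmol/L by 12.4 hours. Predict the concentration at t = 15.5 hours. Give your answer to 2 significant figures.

Over Δt = 12.4 − 3.56 = 8.84 hours, the level fell by a factor of 2.07/0.134 ≈ 15.448.
n = log₂(15.448) ≈ 3.9493 half-lives, so t½ = 8.84/3.9493 ≈ 2.2384 hours.
From t = 12.4 to t = 15.5: 0.134 × (1/2)^((15.5−12.4)/2.2384) ≈ 0.051309 nmol/L.

0.051 nmol/L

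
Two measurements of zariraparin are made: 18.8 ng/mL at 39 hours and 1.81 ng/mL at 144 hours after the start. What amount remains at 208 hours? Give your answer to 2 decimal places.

Over Δt = 144 − 39 = 105 hours, the level fell by a factor of 18.8/1.81 ≈ 10.387.
n = log₂(10.387) ≈ 3.3767 half-lives, so t½ = 105/3.3767 ≈ 31.096 hours.
From t = 144 to t = 208: 1.81 × (1/2)^((208−144)/31.096) ≈ 0.43462 ng/mL.

0.43 ng/mL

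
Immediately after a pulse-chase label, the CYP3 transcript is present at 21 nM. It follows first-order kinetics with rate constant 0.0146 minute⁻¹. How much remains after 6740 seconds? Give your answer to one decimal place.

4.1 nM

t½ = ln 2 / k = 0.69315 / 0.0146 ≈ 47.476 minutes.
Convert the elapsed time: 6740 seconds = 112.333 minutes.
Number of half-lives: n = 112.333/47.476 ≈ 2.3661.
Remaining = 21 × (1/2)^2.3661 = 21 × 0.19397 ≈ 4.0733 nM.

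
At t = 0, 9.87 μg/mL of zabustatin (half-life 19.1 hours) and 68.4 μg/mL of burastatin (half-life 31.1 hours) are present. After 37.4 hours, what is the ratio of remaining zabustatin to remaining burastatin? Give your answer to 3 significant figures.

0.0855

zabustatin: 9.87 × (1/2)^(37.4/19.1) = 9.87 × (1/2)^1.9581 ≈ 2.5402 μg/mL.
burastatin: 68.4 × (1/2)^(37.4/31.1) = 68.4 × (1/2)^1.2026 ≈ 29.72 μg/mL.
Ratio ≈ 2.5402 / 29.72 ≈ 0.085471.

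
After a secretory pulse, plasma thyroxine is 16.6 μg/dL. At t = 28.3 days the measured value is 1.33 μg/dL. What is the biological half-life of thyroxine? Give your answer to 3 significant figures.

A/A₀ = 1.33/16.6 ≈ 0.08012.
n = log₂(12.481) ≈ 3.6417 half-lives elapsed in 28.3 days.
t½ = 28.3/3.6417 ≈ 7.7711 days.

7.77 days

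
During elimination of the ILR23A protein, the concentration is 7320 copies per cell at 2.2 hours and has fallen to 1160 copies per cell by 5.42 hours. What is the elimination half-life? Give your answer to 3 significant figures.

1.21 hours

Over Δt = 5.42 − 2.2 = 3.22 hours, the level fell by a factor of 7320/1160 ≈ 6.3103.
n = log₂(6.3103) ≈ 2.6577 half-lives, so t½ = 3.22/2.6577 ≈ 1.2116 hours.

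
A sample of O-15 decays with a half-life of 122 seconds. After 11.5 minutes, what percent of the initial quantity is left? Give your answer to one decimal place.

11.5 minutes = 690 seconds.
n = 690/122 ≈ 5.6557 half-lives.
Fraction remaining = (1/2)^5.6557 ≈ 0.019836, i.e. 1.9836%.

2.0%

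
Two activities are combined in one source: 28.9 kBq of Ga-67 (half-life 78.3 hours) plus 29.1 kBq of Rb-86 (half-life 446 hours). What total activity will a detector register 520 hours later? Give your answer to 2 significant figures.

13 kBq

Ga-67: 28.9 × (1/2)^(520/78.3) = 28.9 × (1/2)^6.6411 ≈ 0.28955 kBq.
Rb-86: 29.1 × (1/2)^(520/446) = 29.1 × (1/2)^1.1659 ≈ 12.969 kBq.
Total = 0.28955 + 12.969 ≈ 13.259 kBq.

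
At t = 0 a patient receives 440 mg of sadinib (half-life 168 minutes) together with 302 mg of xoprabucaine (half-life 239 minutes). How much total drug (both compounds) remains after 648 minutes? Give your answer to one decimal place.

76.5 mg

sadinib: 440 × (1/2)^(648/168) = 440 × (1/2)^3.8571 ≈ 30.362 mg.
xoprabucaine: 302 × (1/2)^(648/239) = 302 × (1/2)^2.7113 ≈ 46.113 mg.
Total = 30.362 + 46.113 ≈ 76.476 mg.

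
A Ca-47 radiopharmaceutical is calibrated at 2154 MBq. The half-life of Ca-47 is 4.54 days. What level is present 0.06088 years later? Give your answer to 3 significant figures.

Convert the elapsed time: 0.06088 years = 22.2212 days.
Number of half-lives: n = 22.2212/4.54 ≈ 4.8945.
Remaining = 2154 × (1/2)^4.8945 = 2154 × 0.03362 ≈ 72.417 MBq.

72.4 MBq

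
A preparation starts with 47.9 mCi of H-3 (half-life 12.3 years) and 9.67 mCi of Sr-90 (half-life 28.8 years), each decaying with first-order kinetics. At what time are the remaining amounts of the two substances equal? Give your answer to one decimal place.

49.6 years

Set 47.9·(1/2)^(t/12.3) = 9.67·(1/2)^(t/28.8).
Taking log₂: log₂(47.9/9.67) = t·(1/12.3 − 1/28.8).
log₂(4.9535) = 2.3084; 1/12.3 − 1/28.8 = 0.046579.
t = 2.3084 / 0.046579 ≈ 49.56 years.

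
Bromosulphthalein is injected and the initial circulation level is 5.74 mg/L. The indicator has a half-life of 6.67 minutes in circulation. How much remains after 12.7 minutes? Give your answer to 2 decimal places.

Number of half-lives: n = 12.7/6.67 ≈ 1.904.
Remaining = 5.74 × (1/2)^1.904 = 5.74 × 0.26719 ≈ 1.5337 mg/L.

1.53 mg/L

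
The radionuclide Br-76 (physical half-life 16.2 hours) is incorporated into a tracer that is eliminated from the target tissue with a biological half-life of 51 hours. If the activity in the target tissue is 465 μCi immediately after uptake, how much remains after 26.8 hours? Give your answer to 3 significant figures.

103 μCi

1/t_eff = 1/t_phys + 1/t_biol = 1/16.2 + 1/51 = 0.081336 per hour.
t_eff = 16.2 × 51 / (16.2 + 51) ≈ 12.295 hours.
Remaining = 465 × (1/2)^(26.8/12.295) = 465 × (1/2)^2.1798 ≈ 102.63 μCi.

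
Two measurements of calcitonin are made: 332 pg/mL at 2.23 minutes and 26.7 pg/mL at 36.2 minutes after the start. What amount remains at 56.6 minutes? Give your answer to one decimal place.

Over Δt = 36.2 − 2.23 = 33.97 minutes, the level fell by a factor of 332/26.7 ≈ 12.434.
n = log₂(12.434) ≈ 3.6363 half-lives, so t½ = 33.97/3.6363 ≈ 9.342 minutes.
From t = 36.2 to t = 56.6: 26.7 × (1/2)^((56.6−36.2)/9.342) ≈ 5.877 pg/mL.

5.9 pg/mL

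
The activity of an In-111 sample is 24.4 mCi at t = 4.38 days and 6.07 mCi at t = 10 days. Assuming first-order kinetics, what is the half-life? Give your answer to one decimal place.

Over Δt = 10 − 4.38 = 5.62 days, the level fell by a factor of 24.4/6.07 ≈ 4.0198.
n = log₂(4.0198) ≈ 2.0071 half-lives, so t½ = 5.62/2.0071 ≈ 2.8 days.

2.8 days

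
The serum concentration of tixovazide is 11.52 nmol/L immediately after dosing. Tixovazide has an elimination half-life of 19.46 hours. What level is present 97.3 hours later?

Elapsed time is 5 half-lives (97.3/19.46).
Each half-life halves the amount: 11.52 × (1/2)^5 = 11.52/32 = 0.36 nmol/L.

0.36 nmol/L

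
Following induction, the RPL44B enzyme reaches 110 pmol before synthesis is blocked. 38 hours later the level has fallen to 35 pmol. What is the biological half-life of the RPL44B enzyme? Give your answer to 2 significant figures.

23 hours

A/A₀ = 35/110 ≈ 0.31818.
n = log₂(3.1429) ≈ 1.6521 half-lives elapsed in 38 hours.
t½ = 38/1.6521 ≈ 23.001 hours.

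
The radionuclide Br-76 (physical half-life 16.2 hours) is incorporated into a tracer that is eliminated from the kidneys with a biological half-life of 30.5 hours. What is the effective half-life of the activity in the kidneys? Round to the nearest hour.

11 hours

1/t_eff = 1/t_phys + 1/t_biol = 1/16.2 + 1/30.5 = 0.094515 per hour.
t_eff = 16.2 × 30.5 / (16.2 + 30.5) ≈ 10.58 hours.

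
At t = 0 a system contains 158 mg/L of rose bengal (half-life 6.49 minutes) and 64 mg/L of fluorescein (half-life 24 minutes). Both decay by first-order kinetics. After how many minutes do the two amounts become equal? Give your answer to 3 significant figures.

Set 158·(1/2)^(t/6.49) = 64·(1/2)^(t/24).
Taking log₂: log₂(158/64) = t·(1/6.49 − 1/24).
log₂(2.4688) = 1.3038; 1/6.49 − 1/24 = 0.11242.
t = 1.3038 / 0.11242 ≈ 11.598 minutes.

11.6 minutes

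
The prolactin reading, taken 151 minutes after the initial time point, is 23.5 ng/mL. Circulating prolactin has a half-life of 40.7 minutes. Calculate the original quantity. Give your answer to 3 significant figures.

Number of half-lives elapsed: n = 151/40.7 ≈ 3.7101.
A₀ = A × 2^n = 23.5 × 2^3.7101 = 23.5 × 13.087 ≈ 307.55 ng/mL.

308 ng/mL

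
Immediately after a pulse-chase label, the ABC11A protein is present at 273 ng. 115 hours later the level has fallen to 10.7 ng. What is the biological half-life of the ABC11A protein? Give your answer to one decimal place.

24.6 hours

A/A₀ = 10.7/273 ≈ 0.039194.
n = log₂(25.514) ≈ 4.6732 half-lives elapsed in 115 hours.
t½ = 115/4.6732 ≈ 24.608 hours.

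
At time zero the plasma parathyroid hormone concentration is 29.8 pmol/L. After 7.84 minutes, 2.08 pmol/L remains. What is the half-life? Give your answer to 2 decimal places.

A/A₀ = 2.08/29.8 ≈ 0.069799.
n = log₂(14.327) ≈ 3.8407 half-lives elapsed in 7.84 minutes.
t½ = 7.84/3.8407 ≈ 2.0413 minutes.

2.04 minutes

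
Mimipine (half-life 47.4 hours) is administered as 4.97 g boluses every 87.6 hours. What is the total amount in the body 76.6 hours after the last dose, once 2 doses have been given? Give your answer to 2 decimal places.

2.07 g

The 2 doses were given 164.2, 76.6 hours ago.
Total = 4.97·(1/2)^(164.2/47.4) + 4.97·(1/2)^(76.6/47.4)
      = 0.45035 + 1.6214 ≈ 2.0717 g.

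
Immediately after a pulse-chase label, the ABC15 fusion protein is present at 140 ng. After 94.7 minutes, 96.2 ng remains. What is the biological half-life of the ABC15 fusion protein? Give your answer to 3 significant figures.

175 minutes

A/A₀ = 96.2/140 ≈ 0.68714.
n = log₂(1.4553) ≈ 0.54132 half-lives elapsed in 94.7 minutes.
t½ = 94.7/0.54132 ≈ 174.94 minutes.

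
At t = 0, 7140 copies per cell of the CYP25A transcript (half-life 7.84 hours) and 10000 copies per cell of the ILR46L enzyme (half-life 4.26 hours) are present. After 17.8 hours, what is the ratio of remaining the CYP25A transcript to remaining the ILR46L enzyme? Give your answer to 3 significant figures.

CYP25A transcript: 7140 × (1/2)^(17.8/7.84) = 7140 × (1/2)^2.2704 ≈ 1479.9 copies per cell.
ILR46L enzyme: 10000 × (1/2)^(17.8/4.26) = 10000 × (1/2)^4.1784 ≈ 552.3 copies per cell.
Ratio ≈ 1479.9 / 552.3 ≈ 2.6796.

2.68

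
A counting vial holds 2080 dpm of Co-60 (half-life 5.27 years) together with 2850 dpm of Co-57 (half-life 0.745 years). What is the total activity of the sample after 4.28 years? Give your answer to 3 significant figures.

1240 dpm

Co-60: 2080 × (1/2)^(4.28/5.27) = 2080 × (1/2)^0.81214 ≈ 1184.6 dpm.
Co-57: 2850 × (1/2)^(4.28/0.745) = 2850 × (1/2)^5.745 ≈ 53.142 dpm.
Total = 1184.6 + 53.142 ≈ 1237.8 dpm.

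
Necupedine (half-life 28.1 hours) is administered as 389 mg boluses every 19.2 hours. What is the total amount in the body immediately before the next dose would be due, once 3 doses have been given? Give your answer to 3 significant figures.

487 mg

The 3 doses were given 57.6, 38.4, 19.2 hours ago.
Total = 389·(1/2)^(57.6/28.1) + 389·(1/2)^(38.4/28.1) + 389·(1/2)^(19.2/28.1)
      = 93.949 + 150.86 + 242.25 ≈ 487.06 mg.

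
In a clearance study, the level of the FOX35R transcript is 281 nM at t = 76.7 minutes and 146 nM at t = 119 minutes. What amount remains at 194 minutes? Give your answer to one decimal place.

45.7 nM

Over Δt = 119 − 76.7 = 42.3 minutes, the level fell by a factor of 281/146 ≈ 1.9247.
n = log₂(1.9247) ≈ 0.9446 half-lives, so t½ = 42.3/0.9446 ≈ 44.781 minutes.
From t = 119 to t = 194: 146 × (1/2)^((194−119)/44.781) ≈ 45.728 nM.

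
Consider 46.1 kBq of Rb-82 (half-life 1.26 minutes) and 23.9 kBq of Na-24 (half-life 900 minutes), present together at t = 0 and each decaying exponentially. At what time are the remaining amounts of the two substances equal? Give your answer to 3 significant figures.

1.20 minutes

Set 46.1·(1/2)^(t/1.26) = 23.9·(1/2)^(t/900).
Taking log₂: log₂(46.1/23.9) = t·(1/1.26 − 1/900).
log₂(1.9289) = 0.94776; 1/1.26 − 1/900 = 0.79254.
t = 0.94776 / 0.79254 ≈ 1.1958 minutes.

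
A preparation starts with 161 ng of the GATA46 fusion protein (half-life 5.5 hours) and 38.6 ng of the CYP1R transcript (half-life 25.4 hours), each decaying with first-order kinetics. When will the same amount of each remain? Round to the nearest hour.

Set 161·(1/2)^(t/5.5) = 38.6·(1/2)^(t/25.4).
Taking log₂: log₂(161/38.6) = t·(1/5.5 − 1/25.4).
log₂(4.171) = 2.0604; 1/5.5 − 1/25.4 = 0.14245.
t = 2.0604 / 0.14245 ≈ 14.464 hours.

14 hours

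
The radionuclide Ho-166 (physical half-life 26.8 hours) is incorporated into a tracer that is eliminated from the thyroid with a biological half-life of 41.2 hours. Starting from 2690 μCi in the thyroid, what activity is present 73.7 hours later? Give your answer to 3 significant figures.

1/t_eff = 1/t_phys + 1/t_biol = 1/26.8 + 1/41.2 = 0.061585 per hour.
t_eff = 26.8 × 41.2 / (26.8 + 41.2) ≈ 16.238 hours.
Remaining = 2690 × (1/2)^(73.7/16.238) = 2690 × (1/2)^4.5388 ≈ 115.72 μCi.

116 μCi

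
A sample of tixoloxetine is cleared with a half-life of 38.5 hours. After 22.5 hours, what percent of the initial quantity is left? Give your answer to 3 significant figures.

66.7%

n = 22.5/38.5 ≈ 0.58442 half-lives.
Fraction remaining = (1/2)^0.58442 ≈ 0.66692, i.e. 66.692%.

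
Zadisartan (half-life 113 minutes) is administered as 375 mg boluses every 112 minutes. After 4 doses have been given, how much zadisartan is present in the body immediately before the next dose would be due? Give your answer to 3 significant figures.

The 4 doses were given 448, 336, 224, 112 minutes ago.
Total = 375·(1/2)^(448/113) + 375·(1/2)^(336/113) + 375·(1/2)^(224/113) + 375·(1/2)^(112/113)
      = 24.02 + 47.746 + 94.907 + 188.65 ≈ 355.33 mg.

355 mg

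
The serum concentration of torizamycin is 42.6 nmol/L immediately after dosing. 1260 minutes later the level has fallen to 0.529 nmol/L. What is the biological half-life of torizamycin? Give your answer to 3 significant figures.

A/A₀ = 0.529/42.6 ≈ 0.012418.
n = log₂(80.529) ≈ 6.3314 half-lives elapsed in 1260 minutes.
t½ = 1260/6.3314 ≈ 199.01 minutes.

199 minutes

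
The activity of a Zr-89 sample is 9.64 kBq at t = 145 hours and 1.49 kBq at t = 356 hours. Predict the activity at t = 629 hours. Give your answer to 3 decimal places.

Over Δt = 356 − 145 = 211 hours, the level fell by a factor of 9.64/1.49 ≈ 6.4698.
n = log₂(6.4698) ≈ 2.6937 half-lives, so t½ = 211/2.6937 ≈ 78.33 hours.
From t = 356 to t = 629: 1.49 × (1/2)^((629−356)/78.33) ≈ 0.13305 kBq.

0.133 kBq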